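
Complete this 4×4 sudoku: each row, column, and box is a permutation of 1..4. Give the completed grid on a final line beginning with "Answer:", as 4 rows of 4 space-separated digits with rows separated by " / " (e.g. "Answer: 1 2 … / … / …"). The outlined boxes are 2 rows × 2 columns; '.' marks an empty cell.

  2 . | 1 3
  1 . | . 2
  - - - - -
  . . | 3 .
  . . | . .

Step 1. [r3c1∈{4}] r3c1 has the single candidate 4 ⇒ r3c1=4.
Step 2. [r4c4∈{1,4}] r4c4 is the only open cell in col 4 admitting 4, so r4c4=4.
Step 3. [r4c2∈{1,2,3}] across row 4, 1 lands solely at r4c2 ⇒ r4c2=1.
Step 4. [r2c2∈{3,4}] r2c2 is the only open cell in row 2 admitting 3, so r2c2=3.
Step 5. [r4c1∈{3}] r4c1 is down to just 3 ⇒ r4c1=3.
Step 6. [r2c3∈{4}] only 4 remains possible at r2c3. So r2c3=4.
Step 7. [r3c2∈{2}] only 2 remains possible at r3c2, so r3c2=2.
Step 8. [r1c2∈{4}] only 4 remains possible at r1c2, so r1c2=4.
Step 9. [r4c3∈{2}] only 2 remains possible at r4c3 ⇒ r4c3=2.
Step 10. [r3c4∈{1}] r3c4's peers cover all but 1. So r3c4=1.

Answer: 2 4 1 3 / 1 3 4 2 / 4 2 3 1 / 3 1 2 4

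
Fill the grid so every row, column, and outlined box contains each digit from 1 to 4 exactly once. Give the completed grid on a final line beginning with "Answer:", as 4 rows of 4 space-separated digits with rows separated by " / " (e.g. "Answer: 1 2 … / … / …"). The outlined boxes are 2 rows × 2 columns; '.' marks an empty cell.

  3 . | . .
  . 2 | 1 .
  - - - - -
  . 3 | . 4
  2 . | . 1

Step 1. [r1c3∈{2,4}] r1c3 is the only open cell in col 3 admitting 4, so r1c3=4.
Step 2. [r4c2∈{4}] r4c2 has the single candidate 4. So r4c2=4.
Step 3. [r2c4∈{3}] only 3 remains possible at r2c4 ⇒ r2c4=3.
Step 4. [r1c4∈{2}] r1c4 has the single candidate 2. So r1c4=2.
Step 5. [r2c1∈{4}] r2c1 has the single candidate 4, so r2c1=4.
Step 6. [r3c3∈{2}] r3c3 is down to just 2 ⇒ r3c3=2.
Step 7. [r1c2∈{1}] r1c2 has the single candidate 1 ⇒ r1c2=1.
Step 8. [r3c1∈{1}] r3c1 is down to just 1, so r3c1=1.
Step 9. [r4c3∈{3}] r4c3's peers cover all but 3 ⇒ r4c3=3.

Answer: 3 1 4 2 / 4 2 1 3 / 1 3 2 4 / 2 4 3 1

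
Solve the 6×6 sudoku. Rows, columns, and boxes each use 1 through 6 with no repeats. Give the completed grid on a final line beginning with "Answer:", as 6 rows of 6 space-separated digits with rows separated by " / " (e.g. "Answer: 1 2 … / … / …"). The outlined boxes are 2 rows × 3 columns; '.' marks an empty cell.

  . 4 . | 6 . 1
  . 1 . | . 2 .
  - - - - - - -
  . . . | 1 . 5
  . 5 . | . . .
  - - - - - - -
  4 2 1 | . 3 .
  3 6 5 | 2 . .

Step 1. [r4c6∈{2,3,4,6}] r4c6 is the only open cell in col 6 admitting 2, so r4c6=2.
Step 2. [r1c3∈{2,3}] r1c3 is the only open cell in row 1 admitting 3, so r1c3=3.
Step 3. [r2c3∈{6}] r2c3 has the single candidate 6. So r2c3=6.
Step 4. [r4c3∈{4}] r4c3 is down to just 4. So r4c3=4.
Step 5. [r2c4∈{3,4,5}] col 4 places 4 nowhere but r2c4, so r2c4=4.
Step 6. [r4c5∈{6}] r4c5's peers cover all but 6, so r4c5=6.
Step 7. [r1c1∈{2,5}] r1c1 is the only open cell in row 1 admitting 2, so r1c1=2.
Step 8. [r6c6∈{4}] nothing but 4 survives at r6c6 ⇒ r6c6=4.
Step 9. [r1c5∈{5}] r1c5 is down to just 5. So r1c5=5.
Step 10. [r3c5∈{4}] only 4 remains possible at r3c5. So r3c5=4.
Step 11. [r4c1∈{1}] r4c1's peers cover all but 1 ⇒ r4c1=1.
Step 12. [r3c3∈{2}] r3c3 has the single candidate 2. So r3c3=2.
Step 13. [r4c4∈{3}] only 3 remains possible at r4c4 ⇒ r4c4=3.
Step 14. [r5c4∈{5}] r5c4 is down to just 5. So r5c4=5.
Step 15. [r5c6∈{6}] r5c6 has the single candidate 6. So r5c6=6.
Step 16. [r2c6∈{3}] nothing but 3 survives at r2c6, so r2c6=3.
Step 17. [r3c2∈{3}] r3c2 is down to just 3 ⇒ r3c2=3.
Step 18. [r3c1∈{6}] only 6 remains possible at r3c1 ⇒ r3c1=6.
Step 19. [r2c1∈{5}] only 5 remains possible at r2c1 ⇒ r2c1=5.
Step 20. [r6c5∈{1}] r6c5 is down to just 1, so r6c5=1.

Answer: 2 4 3 6 5 1 / 5 1 6 4 2 3 / 6 3 2 1 4 5 / 1 5 4 3 6 2 / 4 2 1 5 3 6 / 3 6 5 2 1 4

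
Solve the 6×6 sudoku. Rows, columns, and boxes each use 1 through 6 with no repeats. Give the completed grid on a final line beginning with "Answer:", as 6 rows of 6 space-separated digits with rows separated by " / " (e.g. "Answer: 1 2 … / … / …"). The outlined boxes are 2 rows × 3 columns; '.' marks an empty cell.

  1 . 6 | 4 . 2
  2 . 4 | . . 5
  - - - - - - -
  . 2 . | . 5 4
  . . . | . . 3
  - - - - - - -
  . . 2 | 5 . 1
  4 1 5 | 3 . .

Step 1. [r2c2∈{3}] r2c2 is down to just 3, so r2c2=3.
Step 2. [r5c2∈{6}] only 6 remains possible at r5c2 ⇒ r5c2=6.
Step 3. [r4c4∈{1,2,6}] r4c4 is the only open cell in col 4 admitting 2. So r4c4=2.
Step 4. [r3c3∈{1,3}] in col 3, 3 fits only at r3c3 ⇒ r3c3=3.
Step 5. [r3c4∈{1,6}] in row 3, 1 fits only at r3c4, so r3c4=1.
Step 6. [r4c5∈{6}] r4c5 is down to just 6 ⇒ r4c5=6.
Step 7. [r1c2∈{5}] r1c2's peers cover all but 5 ⇒ r1c2=5.
Step 8. [r5c1∈{3}] only 3 remains possible at r5c1. So r5c1=3.
Step 9. [r4c2∈{4}] r4c2 has the single candidate 4 ⇒ r4c2=4.
Step 10. [r4c3∈{1}] only 1 remains possible at r4c3 ⇒ r4c3=1.
Step 11. [r6c5∈{2}] only 2 remains possible at r6c5. So r6c5=2.
Step 12. [r3c1∈{6}] r3c1 is down to just 6 ⇒ r3c1=6.
Step 13. [r2c5∈{1}] r2c5's peers cover all but 1. So r2c5=1.
Step 14. [r4c1∈{5}] r4c1's peers cover all but 5. So r4c1=5.
Step 15. [r5c5∈{4}] r5c5 has the single candidate 4, so r5c5=4.
Step 16. [r2c4∈{6}] only 6 remains possible at r2c4 ⇒ r2c4=6.
Step 17. [r6c6∈{6}] r6c6's peers cover all but 6, so r6c6=6.
Step 18. [r1c5∈{3}] only 3 remains possible at r1c5 ⇒ r1c5=3.

Answer: 1 5 6 4 3 2 / 2 3 4 6 1 5 / 6 2 3 1 5 4 / 5 4 1 2 6 3 / 3 6 2 5 4 1 / 4 1 5 3 2 6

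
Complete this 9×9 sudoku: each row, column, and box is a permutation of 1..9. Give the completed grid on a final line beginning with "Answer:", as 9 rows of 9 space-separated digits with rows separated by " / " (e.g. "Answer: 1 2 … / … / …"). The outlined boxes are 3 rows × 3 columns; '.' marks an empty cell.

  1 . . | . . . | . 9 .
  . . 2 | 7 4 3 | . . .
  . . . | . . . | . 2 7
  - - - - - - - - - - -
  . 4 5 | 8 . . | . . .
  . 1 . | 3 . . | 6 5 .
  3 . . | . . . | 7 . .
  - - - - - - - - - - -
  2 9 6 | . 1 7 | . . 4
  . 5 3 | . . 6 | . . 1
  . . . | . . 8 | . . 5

Step 1. [r8c1∈{4,7,8}] across box 7, 8 lands solely at r8c1 ⇒ r8c1=8.
Step 2. [r2c1∈{5,6,9}] r2c1 is the only open cell in row 2 admitting 9, so r2c1=9.
Step 3. [r6c2∈{2,6,8}] col 2 places 2 nowhere but r6c2. So r6c2=2.
Step 4. [r3c1∈{4,5,6}] col 1 places 5 nowhere but r3c1 ⇒ r3c1=5.
Step 5. [r5c6∈{2,4,9}] across row 5, 4 lands solely at r5c6. So r5c6=4.
Step 6. [r9c2∈{7}] r9c2's peers cover all but 7, so r9c2=7.
Step 7. [r9c5∈{2,3,9}] col 5 places 3 nowhere but r9c5 ⇒ r9c5=3.
Step 8. [r8c4∈{2,4,9}] r8c4 is the only open cell in row 8 admitting 4, so r8c4=4.
Step 9. [r1c3∈{4,7,8}] row 1 places 7 nowhere but r1c3. So r1c3=7.
Step 10. [r1c7∈{3,4,5,8}] r1c7 is the only open cell in row 1 admitting 4 ⇒ r1c7=4.
Step 11. [r4c1∈{6,7}] across col 1, 6 lands solely at r4c1 ⇒ r4c1=6.
Step 12. [r4c5∈{2,7,9}] r4c5 is the only open cell in row 4 admitting 7. So r4c5=7.
Step 13. [r6c8∈{1,4,8}] 4 has one home in row 6: r6c8. So r6c8=4.
Step 14. [r2c7∈{1,5,8}] 5 has one home in row 2: r2c7. So r2c7=5.
Step 15. [r2c8∈{1,6,8}] r2c8 is the only open cell in row 2 admitting 1. So r2c8=1.
Step 16. [r4c7∈{1,2,3,9}] col 7 places 1 nowhere but r4c7. So r4c7=1.
Step 17. [r3c3∈{4,8}] in row 3, 4 fits only at r3c3 ⇒ r3c3=4.
Step 18. [r7c8∈{3,8}] r7c8 is the only open cell in col 8 admitting 8, so r7c8=8.
Step 19. [r3c7∈{3,8}] 8 has one home in col 7: r3c7, so r3c7=8.
Step 20. [r1c5∈{2,5,6,8}] r1c5 is the only open cell in col 5 admitting 8, so r1c5=8.
Step 21. [r6c5∈{5,6,9}] in col 5, 5 fits only at r6c5, so r6c5=5.
Step 22. [r3c5∈{6,9}] across col 5, 6 lands solely at r3c5 ⇒ r3c5=6.
Step 23. [r1c9∈{3,6}] r1c9 is the only open cell in box 3 admitting 3, so r1c9=3.
Step 24. [r6c4∈{1,6,9}] 6 has one home in row 6: r6c4. So r6c4=6.
Step 25. [r6c6∈{1,9}] row 6 places 1 nowhere but r6c6. So r6c6=1.
Step 26. [r3c6∈{9}] only 9 remains possible at r3c6, so r3c6=9.
Step 27. [r5c5∈{2,9}] box 5 places 9 nowhere but r5c5, so r5c5=9.
Step 28. [r1c6∈{2,5}] 5 has one home in col 6: r1c6, so r1c6=5.
Step 29. [r8c7∈{2,9}] r8c7 is the only open cell in row 8 admitting 9, so r8c7=9.
Step 30. [r5c9∈{2,8}] in row 5, 2 fits only at r5c9, so r5c9=2.
Step 31. [r6c9∈{8,9}] r6c9 is the only open cell in col 9 admitting 8, so r6c9=8.
Step 32. [r9c7∈{2}] only 2 remains possible at r9c7 ⇒ r9c7=2.
Step 33. [r1c2∈{6}] r1c2 is down to just 6 ⇒ r1c2=6.
Step 34. [r4c9∈{9}] r4c9's peers cover all but 9. So r4c9=9.
Step 35. [r1c4∈{2}] nothing but 2 survives at r1c4. So r1c4=2.
Step 36. [r5c3∈{8}] only 8 remains possible at r5c3 ⇒ r5c3=8.
Step 37. [r3c2∈{3}] r3c2 is down to just 3 ⇒ r3c2=3.
Step 38. [r9c1∈{4}] r9c1's peers cover all but 4, so r9c1=4.
Step 39. [r2c2∈{8}] nothing but 8 survives at r2c2 ⇒ r2c2=8.
Step 40. [r5c1∈{7}] r5c1's peers cover all but 7. So r5c1=7.
Step 41. [r2c9∈{6}] r2c9's peers cover all but 6. So r2c9=6.
Step 42. [r9c3∈{1}] r9c3 has the single candidate 1, so r9c3=1.
Step 43. [r7c4∈{5}] r7c4's peers cover all but 5, so r7c4=5.
Step 44. [r9c4∈{9}] r9c4 has the single candidate 9 ⇒ r9c4=9.
Step 45. [r4c6∈{2}] only 2 remains possible at r4c6, so r4c6=2.
Step 46. [r8c5∈{2}] r8c5 is down to just 2. So r8c5=2.
Step 47. [r3c4∈{1}] r3c4's peers cover all but 1 ⇒ r3c4=1.
Step 48. [r7c7∈{3}] r7c7 is down to just 3 ⇒ r7c7=3.
Step 49. [r6c3∈{9}] r6c3 has the single candidate 9, so r6c3=9.
Step 50. [r8c8∈{7}] only 7 remains possible at r8c8. So r8c8=7.
Step 51. [r4c8∈{3}] nothing but 3 survives at r4c8 ⇒ r4c8=3.
Step 52. [r9c8∈{6}] r9c8 has the single candidate 6 ⇒ r9c8=6.

Answer: 1 6 7 2 8 5 4 9 3 / 9 8 2 7 4 3 5 1 6 / 5 3 4 1 6 9 8 2 7 / 6 4 5 8 7 2 1 3 9 / 7 1 8 3 9 4 6 5 2 / 3 2 9 6 5 1 7 4 8 / 2 9 6 5 1 7 3 8 4 / 8 5 3 4 2 6 9 7 1 / 4 7 1 9 3 8 2 6 5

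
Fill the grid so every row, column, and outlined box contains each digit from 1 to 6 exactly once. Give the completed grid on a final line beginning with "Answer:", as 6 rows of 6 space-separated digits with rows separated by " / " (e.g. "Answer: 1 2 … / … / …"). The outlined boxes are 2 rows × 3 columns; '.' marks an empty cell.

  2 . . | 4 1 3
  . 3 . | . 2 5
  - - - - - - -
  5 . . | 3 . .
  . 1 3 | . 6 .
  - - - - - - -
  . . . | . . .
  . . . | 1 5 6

Step 1. [r4c1∈{4}] only 4 remains possible at r4c1, so r4c1=4.
Step 2. [r2c3∈{1,4,6}] 4 has one home in row 2: r2c3 ⇒ r2c3=4.
Step 3. [r6c3∈{2}] r6c3 has the single candidate 2, so r6c3=2.
Step 4. [r5c3∈{1,5,6}] r5c3 is the only open cell in col 3 admitting 1 ⇒ r5c3=1.
Step 5. [r5c2∈{4,5,6}] across row 5, 5 lands solely at r5c2. So r5c2=5.
Step 6. [r4c6∈{2}] only 2 remains possible at r4c6 ⇒ r4c6=2.
Step 7. [r1c2∈{6}] r1c2 has the single candidate 6, so r1c2=6.
Step 8. [r5c6∈{4}] r5c6 is down to just 4 ⇒ r5c6=4.
Step 9. [r6c1∈{3}] nothing but 3 survives at r6c1, so r6c1=3.
Step 10. [r2c1∈{1}] only 1 remains possible at r2c1, so r2c1=1.
Step 11. [r3c2∈{2}] nothing but 2 survives at r3c2 ⇒ r3c2=2.
Step 12. [r5c1∈{6}] r5c1 is down to just 6 ⇒ r5c1=6.
Step 13. [r1c3∈{5}] nothing but 5 survives at r1c3 ⇒ r1c3=5.
Step 14. [r6c2∈{4}] r6c2 is down to just 4 ⇒ r6c2=4.
Step 15. [r2c4∈{6}] nothing but 6 survives at r2c4, so r2c4=6.
Step 16. [r3c3∈{6}] only 6 remains possible at r3c3 ⇒ r3c3=6.
Step 17. [r5c4∈{2}] r5c4 is down to just 2. So r5c4=2.
Step 18. [r4c4∈{5}] only 5 remains possible at r4c4, so r4c4=5.
Step 19. [r3c5∈{4}] only 4 remains possible at r3c5, so r3c5=4.
Step 20. [r5c5∈{3}] only 3 remains possible at r5c5, so r5c5=3.
Step 21. [r3c6∈{1}] only 1 remains possible at r3c6. So r3c6=1.

Answer: 2 6 5 4 1 3 / 1 3 4 6 2 5 / 5 2 6 3 4 1 / 4 1 3 5 6 2 / 6 5 1 2 3 4 / 3 4 2 1 5 6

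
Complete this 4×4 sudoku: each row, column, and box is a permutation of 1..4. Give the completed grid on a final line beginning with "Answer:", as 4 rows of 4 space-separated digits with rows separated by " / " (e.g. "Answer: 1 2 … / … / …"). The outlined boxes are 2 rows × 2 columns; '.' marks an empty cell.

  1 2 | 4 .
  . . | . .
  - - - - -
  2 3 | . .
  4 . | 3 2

Step 1. [r3c3∈{1}] nothing but 1 survives at r3c3 ⇒ r3c3=1.
Step 2. [r1c4∈{3}] r1c4 is down to just 3, so r1c4=3.
Step 3. [r2c2∈{4}] r2c2's peers cover all but 4, so r2c2=4.
Step 4. [r3c4∈{4}] r3c4 is down to just 4. So r3c4=4.
Step 5. [r2c3∈{2}] r2c3 is down to just 2 ⇒ r2c3=2.
Step 6. [r2c4∈{1}] r2c4 has the single candidate 1, so r2c4=1.
Step 7. [r4c2∈{1}] nothing but 1 survives at r4c2, so r4c2=1.
Step 8. [r2c1∈{3}] r2c1 has the single candidate 3 ⇒ r2c1=3.

Answer: 1 2 4 3 / 3 4 2 1 / 2 3 1 4 / 4 1 3 2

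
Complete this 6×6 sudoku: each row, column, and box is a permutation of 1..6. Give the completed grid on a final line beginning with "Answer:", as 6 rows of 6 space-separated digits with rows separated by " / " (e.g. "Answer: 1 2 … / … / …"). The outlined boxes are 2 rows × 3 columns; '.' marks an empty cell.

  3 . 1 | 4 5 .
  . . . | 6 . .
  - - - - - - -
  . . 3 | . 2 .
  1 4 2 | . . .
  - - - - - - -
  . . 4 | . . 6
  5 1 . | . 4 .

Step 1. [r5c4∈{1,2,3,5}] across row 5, 5 lands solely at r5c4 ⇒ r5c4=5.
Step 2. [r4c4∈{3}] only 3 remains possible at r4c4 ⇒ r4c4=3.
Step 3. [r3c2∈{5,6}] 5 has one home in box 3: r3c2 ⇒ r3c2=5.
Step 4. [r2c2∈{2}] r2c2 has the single candidate 2, so r2c2=2.
Step 5. [r6c6∈{2,3}] r6c6 is the only open cell in row 6 admitting 3 ⇒ r6c6=3.
Step 6. [r2c6∈{1}] only 1 remains possible at r2c6. So r2c6=1.
Step 7. [r3c1∈{6}] r3c1's peers cover all but 6, so r3c1=6.
Step 8. [r3c4∈{1}] only 1 remains possible at r3c4. So r3c4=1.
Step 9. [r4c5∈{6}] r4c5's peers cover all but 6, so r4c5=6.
Step 10. [r6c4∈{2}] r6c4's peers cover all but 2, so r6c4=2.
Step 11. [r6c3∈{6}] r6c3 has the single candidate 6 ⇒ r6c3=6.
Step 12. [r1c6∈{2}] r1c6 is down to just 2 ⇒ r1c6=2.
Step 13. [r2c3∈{5}] r2c3 has the single candidate 5 ⇒ r2c3=5.
Step 14. [r5c5∈{1}] r5c5 has the single candidate 1. So r5c5=1.
Step 15. [r5c2∈{3}] nothing but 3 survives at r5c2, so r5c2=3.
Step 16. [r3c6∈{4}] nothing but 4 survives at r3c6 ⇒ r3c6=4.
Step 17. [r1c2∈{6}] r1c2 is down to just 6 ⇒ r1c2=6.
Step 18. [r4c6∈{5}] only 5 remains possible at r4c6. So r4c6=5.
Step 19. [r2c1∈{4}] only 4 remains possible at r2c1. So r2c1=4.
Step 20. [r5c1∈{2}] only 2 remains possible at r5c1 ⇒ r5c1=2.
Step 21. [r2c5∈{3}] r2c5 is down to just 3 ⇒ r2c5=3.

Answer: 3 6 1 4 5 2 / 4 2 5 6 3 1 / 6 5 3 1 2 4 / 1 4 2 3 6 5 / 2 3 4 5 1 6 / 5 1 6 2 4 3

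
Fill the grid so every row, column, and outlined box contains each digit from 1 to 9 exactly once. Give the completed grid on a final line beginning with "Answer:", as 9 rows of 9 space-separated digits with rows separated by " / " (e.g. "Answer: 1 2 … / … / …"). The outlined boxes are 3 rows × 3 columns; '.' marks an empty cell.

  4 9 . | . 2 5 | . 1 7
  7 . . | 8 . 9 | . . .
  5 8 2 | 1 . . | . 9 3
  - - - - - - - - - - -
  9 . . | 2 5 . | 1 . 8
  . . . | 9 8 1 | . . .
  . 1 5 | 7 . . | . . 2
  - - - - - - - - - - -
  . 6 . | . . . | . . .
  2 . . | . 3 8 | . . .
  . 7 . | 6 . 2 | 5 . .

Step 1. [r2c3∈{1,3,6}] row 2 places 1 nowhere but r2c3 ⇒ r2c3=1.
Step 2. [r6c7∈{3,4,6,9}] 9 has one home in row 6: r6c7. So r6c7=9.
Step 3. [r8c9∈{1,4,6,9}] across row 8, 1 lands solely at r8c9. So r8c9=1.
Step 4. [r6c1∈{3,6,8}] row 6 places 8 nowhere but r6c1. So r6c1=8.
Step 5. [r5c1∈{3,6}] in col 1, 6 fits only at r5c1, so r5c1=6.
Step 6. [r2c9∈{4,5,6}] r2c9 is the only open cell in col 9 admitting 6, so r2c9=6.
Step 7. [r3c7∈{4}] only 4 remains possible at r3c7. So r3c7=4.
Step 8. [r8c3∈{4,9}] 9 has one home in row 8: r8c3 ⇒ r8c3=9.
Step 9. [r2c2∈{3}] r2c2 is down to just 3. So r2c2=3.
Step 10. [r4c2∈{4}] r4c2's peers cover all but 4. So r4c2=4.
Step 11. [r2c5∈{4}] only 4 remains possible at r2c5 ⇒ r2c5=4.
Step 12. [r6c5∈{6}] r6c5's peers cover all but 6 ⇒ r6c5=6.
Step 13. [r6c6∈{3,4}] 4 has one home in box 5: r6c6 ⇒ r6c6=4.
Step 14. [r6c8∈{3}] r6c8 is down to just 3 ⇒ r6c8=3.
Step 15. [r7c7∈{2,3,7,8}] 3 has one home in col 7: r7c7. So r7c7=3.
Step 16. [r5c7∈{7}] r5c7 is down to just 7, so r5c7=7.
Step 17. [r7c8∈{2,4,7,8}] r7c8 is the only open cell in row 7 admitting 2. So r7c8=2.
Step 18. [r9c8∈{4,8}] r9c8 is the only open cell in col 8 admitting 8. So r9c8=8.
Step 19. [r7c6∈{7}] r7c6's peers cover all but 7. So r7c6=7.
Step 20. [r8c8∈{4,6,7}] r8c8 is the only open cell in row 8 admitting 7, so r8c8=7.
Step 21. [r5c8∈{4,5}] 4 has one home in col 8: r5c8, so r5c8=4.
Step 22. [r7c1∈{1}] r7c1 is down to just 1, so r7c1=1.
Step 23. [r7c5∈{9}] nothing but 9 survives at r7c5, so r7c5=9.
Step 24. [r7c9∈{4}] only 4 remains possible at r7c9. So r7c9=4.
Step 25. [r5c3∈{3}] only 3 remains possible at r5c3, so r5c3=3.
Step 26. [r7c4∈{5}] r7c4 has the single candidate 5, so r7c4=5.
Step 27. [r8c4∈{4}] r8c4 is down to just 4 ⇒ r8c4=4.
Step 28. [r1c4∈{3}] r1c4 is down to just 3, so r1c4=3.
Step 29. [r2c8∈{5}] r2c8's peers cover all but 5. So r2c8=5.
Step 30. [r3c5∈{7}] nothing but 7 survives at r3c5 ⇒ r3c5=7.
Step 31. [r3c6∈{6}] r3c6 is down to just 6, so r3c6=6.
Step 32. [r8c2∈{5}] nothing but 5 survives at r8c2 ⇒ r8c2=5.
Step 33. [r9c3∈{4}] nothing but 4 survives at r9c3 ⇒ r9c3=4.
Step 34. [r2c7∈{2}] r2c7 is down to just 2 ⇒ r2c7=2.
Step 35. [r4c6∈{3}] nothing but 3 survives at r4c6. So r4c6=3.
Step 36. [r7c3∈{8}] r7c3 has the single candidate 8, so r7c3=8.
Step 37. [r9c5∈{1}] nothing but 1 survives at r9c5. So r9c5=1.
Step 38. [r9c1∈{3}] r9c1 has the single candidate 3. So r9c1=3.
Step 39. [r4c3∈{7}] r4c3's peers cover all but 7 ⇒ r4c3=7.
Step 40. [r9c9∈{9}] nothing but 9 survives at r9c9, so r9c9=9.
Step 41. [r5c9∈{5}] r5c9's peers cover all but 5. So r5c9=5.
Step 42. [r8c7∈{6}] nothing but 6 survives at r8c7. So r8c7=6.
Step 43. [r5c2∈{2}] r5c2 is down to just 2, so r5c2=2.
Step 44. [r1c7∈{8}] r1c7's peers cover all but 8 ⇒ r1c7=8.
Step 45. [r4c8∈{6}] r4c8 is down to just 6. So r4c8=6.
Step 46. [r1c3∈{6}] r1c3's peers cover all but 6 ⇒ r1c3=6.

Answer: 4 9 6 3 2 5 8 1 7 / 7 3 1 8 4 9 2 5 6 / 5 8 2 1 7 6 4 9 3 / 9 4 7 2 5 3 1 6 8 / 6 2 3 9 8 1 7 4 5 / 8 1 5 7 6 4 9 3 2 / 1 6 8 5 9 7 3 2 4 / 2 5 9 4 3 8 6 7 1 / 3 7 4 6 1 2 5 8 9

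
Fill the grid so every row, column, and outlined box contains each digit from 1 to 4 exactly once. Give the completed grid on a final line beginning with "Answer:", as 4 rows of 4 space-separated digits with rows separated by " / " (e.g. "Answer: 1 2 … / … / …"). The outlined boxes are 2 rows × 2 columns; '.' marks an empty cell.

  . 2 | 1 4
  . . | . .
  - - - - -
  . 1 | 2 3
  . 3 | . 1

Step 1. [r3c1∈{4}] only 4 remains possible at r3c1, so r3c1=4.
Step 2. [r2c3∈{3}] only 3 remains possible at r2c3, so r2c3=3.
Step 3. [r2c4∈{2}] only 2 remains possible at r2c4. So r2c4=2.
Step 4. [r4c3∈{4}] r4c3's peers cover all but 4, so r4c3=4.
Step 5. [r2c1∈{1}] r2c1's peers cover all but 1. So r2c1=1.
Step 6. [r1c1∈{3}] r1c1 has the single candidate 3, so r1c1=3.
Step 7. [r4c1∈{2}] r4c1 has the single candidate 2, so r4c1=2.
Step 8. [r2c2∈{4}] nothing but 4 survives at r2c2 ⇒ r2c2=4.

Answer: 3 2 1 4 / 1 4 3 2 / 4 1 2 3 / 2 3 4 1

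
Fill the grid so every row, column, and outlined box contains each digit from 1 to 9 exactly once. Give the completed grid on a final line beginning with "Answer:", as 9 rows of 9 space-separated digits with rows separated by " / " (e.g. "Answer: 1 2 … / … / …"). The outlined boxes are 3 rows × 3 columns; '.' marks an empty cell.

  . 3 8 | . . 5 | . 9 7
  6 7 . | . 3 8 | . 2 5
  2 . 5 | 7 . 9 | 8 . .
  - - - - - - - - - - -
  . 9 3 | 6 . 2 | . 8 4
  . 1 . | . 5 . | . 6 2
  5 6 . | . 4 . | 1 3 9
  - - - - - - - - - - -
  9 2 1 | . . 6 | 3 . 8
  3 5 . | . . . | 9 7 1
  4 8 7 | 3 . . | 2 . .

Step 1. [r4c5∈{1,7}] 1 has one home in row 4: r4c5, so r4c5=1.
Step 2. [r2c7∈{4}] nothing but 4 survives at r2c7 ⇒ r2c7=4.
Step 3. [r1c4∈{1,2,4}] across row 1, 4 lands solely at r1c4, so r1c4=4.
Step 4. [r5c7∈{7}] r5c7 has the single candidate 7. So r5c7=7.
Step 5. [r3c5∈{6}] r3c5 has the single candidate 6, so r3c5=6.
Step 6. [r8c4∈{2,8}] col 4 places 2 nowhere but r8c4. So r8c4=2.
Step 7. [r9c8∈{5}] r9c8 has the single candidate 5, so r9c8=5.
Step 8. [r5c4∈{8,9}] 9 has one home in row 5: r5c4, so r5c4=9.
Step 9. [r7c4∈{5}] r7c4 is down to just 5. So r7c4=5.
Step 10. [r7c8∈{4}] r7c8 is down to just 4 ⇒ r7c8=4.
Step 11. [r4c7∈{5}] only 5 remains possible at r4c7. So r4c7=5.
Step 12. [r8c5∈{8}] r8c5's peers cover all but 8. So r8c5=8.
Step 13. [r6c6∈{7}] only 7 remains possible at r6c6, so r6c6=7.
Step 14. [r4c1∈{7}] r4c1 has the single candidate 7. So r4c1=7.
Step 15. [r1c1∈{1}] r1c1 is down to just 1 ⇒ r1c1=1.
Step 16. [r5c1∈{8}] r5c1's peers cover all but 8, so r5c1=8.
Step 17. [r3c2∈{4}] r3c2 is down to just 4. So r3c2=4.
Step 18. [r9c9∈{6}] r9c9 has the single candidate 6. So r9c9=6.
Step 19. [r9c5∈{9}] r9c5 is down to just 9 ⇒ r9c5=9.
Step 20. [r5c3∈{4}] only 4 remains possible at r5c3 ⇒ r5c3=4.
Step 21. [r6c4∈{8}] r6c4 has the single candidate 8 ⇒ r6c4=8.
Step 22. [r5c6∈{3}] r5c6's peers cover all but 3. So r5c6=3.
Step 23. [r8c6∈{4}] r8c6 has the single candidate 4, so r8c6=4.
Step 24. [r3c8∈{1}] only 1 remains possible at r3c8, so r3c8=1.
Step 25. [r6c3∈{2}] r6c3's peers cover all but 2. So r6c3=2.
Step 26. [r8c3∈{6}] r8c3 has the single candidate 6 ⇒ r8c3=6.
Step 27. [r9c6∈{1}] r9c6's peers cover all but 1. So r9c6=1.
Step 28. [r1c7∈{6}] only 6 remains possible at r1c7. So r1c7=6.
Step 29. [r7c5∈{7}] only 7 remains possible at r7c5, so r7c5=7.
Step 30. [r1c5∈{2}] only 2 remains possible at r1c5, so r1c5=2.
Step 31. [r2c3∈{9}] only 9 remains possible at r2c3 ⇒ r2c3=9.
Step 32. [r3c9∈{3}] r3c9's peers cover all but 3, so r3c9=3.
Step 33. [r2c4∈{1}] r2c4 is down to just 1. So r2c4=1.

Answer: 1 3 8 4 2 5 6 9 7 / 6 7 9 1 3 8 4 2 5 / 2 4 5 7 6 9 8 1 3 / 7 9 3 6 1 2 5 8 4 / 8 1 4 9 5 3 7 6 2 / 5 6 2 8 4 7 1 3 9 / 9 2 1 5 7 6 3 4 8 / 3 5 6 2 8 4 9 7 1 / 4 8 7 3 9 1 2 5 6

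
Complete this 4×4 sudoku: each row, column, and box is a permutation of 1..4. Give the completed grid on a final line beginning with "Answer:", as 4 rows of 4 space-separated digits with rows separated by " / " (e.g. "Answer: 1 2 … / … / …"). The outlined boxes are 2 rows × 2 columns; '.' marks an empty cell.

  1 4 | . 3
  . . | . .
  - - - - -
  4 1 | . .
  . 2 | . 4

Step 1. [r1c3∈{2}] r1c3's peers cover all but 2, so r1c3=2.
Step 2. [r4c3∈{1,3}] r4c3 is the only open cell in row 4 admitting 1. So r4c3=1.
Step 3. [r2c1∈{2,3}] r2c1 is the only open cell in row 2 admitting 2. So r2c1=2.
Step 4. [r2c3∈{4}] nothing but 4 survives at r2c3. So r2c3=4.
Step 5. [r2c2∈{3}] nothing but 3 survives at r2c2, so r2c2=3.
Step 6. [r3c3∈{3}] nothing but 3 survives at r3c3. So r3c3=3.
Step 7. [r2c4∈{1}] r2c4's peers cover all but 1 ⇒ r2c4=1.
Step 8. [r3c4∈{2}] nothing but 2 survives at r3c4 ⇒ r3c4=2.
Step 9. [r4c1∈{3}] nothing but 3 survives at r4c1, so r4c1=3.

Answer: 1 4 2 3 / 2 3 4 1 / 4 1 3 2 / 3 2 1 4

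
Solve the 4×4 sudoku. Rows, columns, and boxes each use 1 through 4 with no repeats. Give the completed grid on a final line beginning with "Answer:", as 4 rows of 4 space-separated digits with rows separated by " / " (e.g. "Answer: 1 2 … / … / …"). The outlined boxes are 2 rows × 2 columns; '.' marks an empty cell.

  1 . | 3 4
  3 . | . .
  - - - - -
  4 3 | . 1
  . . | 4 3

Step 1. [r2c4∈{2}] r2c4's peers cover all but 2. So r2c4=2.
Step 2. [r4c1∈{2}] nothing but 2 survives at r4c1 ⇒ r4c1=2.
Step 3. [r1c2∈{2}] r1c2 is down to just 2. So r1c2=2.
Step 4. [r2c3∈{1}] r2c3's peers cover all but 1, so r2c3=1.
Step 5. [r2c2∈{4}] r2c2 is down to just 4 ⇒ r2c2=4.
Step 6. [r4c2∈{1}] nothing but 1 survives at r4c2, so r4c2=1.
Step 7. [r3c3∈{2}] nothing but 2 survives at r3c3 ⇒ r3c3=2.

Answer: 1 2 3 4 / 3 4 1 2 / 4 3 2 1 / 2 1 4 3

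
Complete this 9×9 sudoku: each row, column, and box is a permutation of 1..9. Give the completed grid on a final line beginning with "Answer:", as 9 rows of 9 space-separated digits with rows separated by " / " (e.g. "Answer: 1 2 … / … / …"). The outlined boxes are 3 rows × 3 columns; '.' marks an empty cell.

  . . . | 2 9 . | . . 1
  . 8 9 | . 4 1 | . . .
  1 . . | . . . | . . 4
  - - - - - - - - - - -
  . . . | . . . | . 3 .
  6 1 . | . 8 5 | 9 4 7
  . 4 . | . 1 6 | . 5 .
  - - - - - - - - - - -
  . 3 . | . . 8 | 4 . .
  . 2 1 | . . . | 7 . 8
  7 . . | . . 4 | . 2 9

Step 1. [r8c8∈{6}] nothing but 6 survives at r8c8 ⇒ r8c8=6.
Step 2. [r2c9∈{2,3,5,6}] r2c9 is the only open cell in col 9 admitting 3 ⇒ r2c9=3.
Step 3. [r4c6∈{2,7,9}] across col 6, 2 lands solely at r4c6, so r4c6=2.
Step 4. [r4c5∈{7}] nothing but 7 survives at r4c5. So r4c5=7.
Step 5. [r3c4∈{3,5,6,7,8}] in col 4, 8 fits only at r3c4 ⇒ r3c4=8.
Step 6. [r7c9∈{5}] r7c9 has the single candidate 5, so r7c9=5.
Step 7. [r7c3∈{6}] r7c3 is down to just 6. So r7c3=6.
Step 8. [r9c2∈{5}] r9c2 has the single candidate 5. So r9c2=5.
Step 9. [r6c3∈{2,3,7,8}] 7 has one home in row 6: r6c3. So r6c3=7.
Step 10. [r7c1∈{9}] only 9 remains possible at r7c1 ⇒ r7c1=9.
Step 11. [r5c4∈{3}] r5c4 is down to just 3, so r5c4=3.
Step 12. [r4c7∈{1,6,8}] row 4 places 1 nowhere but r4c7. So r4c7=1.
Step 13. [r1c3∈{3,4,5}] r1c3 is the only open cell in col 3 admitting 4 ⇒ r1c3=4.
Step 14. [r3c3∈{2,3,5}] 3 has one home in col 3: r3c3 ⇒ r3c3=3.
Step 15. [r3c7∈{2,5,6}] row 3 places 2 nowhere but r3c7. So r3c7=2.
Step 16. [r3c6∈{7}] nothing but 7 survives at r3c6 ⇒ r3c6=7.
Step 17. [r3c5∈{5,6}] in row 3, 5 fits only at r3c5 ⇒ r3c5=5.
Step 18. [r1c1∈{5}] r1c1 has the single candidate 5, so r1c1=5.
Step 19. [r8c6∈{3,9}] r8c6 is the only open cell in col 6 admitting 9 ⇒ r8c6=9.
Step 20. [r6c1∈{2,3,8}] row 6 places 3 nowhere but r6c1. So r6c1=3.
Step 21. [r1c2∈{6,7}] r1c2 is the only open cell in col 2 admitting 7. So r1c2=7.
Step 22. [r9c4∈{1,6}] in row 9, 1 fits only at r9c4, so r9c4=1.
Step 23. [r1c7∈{6,8}] r1c7 is the only open cell in row 1 admitting 6 ⇒ r1c7=6.
Step 24. [r6c4∈{9}] r6c4 has the single candidate 9, so r6c4=9.
Step 25. [r4c3∈{5,8}] 5 has one home in row 4: r4c3 ⇒ r4c3=5.
Step 26. [r8c5∈{3}] r8c5 has the single candidate 3. So r8c5=3.
Step 27. [r2c8∈{7}] nothing but 7 survives at r2c8. So r2c8=7.
Step 28. [r7c8∈{1}] nothing but 1 survives at r7c8, so r7c8=1.
Step 29. [r5c3∈{2}] only 2 remains possible at r5c3. So r5c3=2.
Step 30. [r9c3∈{8}] r9c3 is down to just 8 ⇒ r9c3=8.
Step 31. [r4c1∈{8}] only 8 remains possible at r4c1. So r4c1=8.
Step 32. [r8c1∈{4}] nothing but 4 survives at r8c1 ⇒ r8c1=4.
Step 33. [r7c5∈{2}] only 2 remains possible at r7c5, so r7c5=2.
Step 34. [r4c2∈{9}] r4c2 is down to just 9. So r4c2=9.
Step 35. [r9c5∈{6}] nothing but 6 survives at r9c5, so r9c5=6.
Step 36. [r1c6∈{3}] nothing but 3 survives at r1c6, so r1c6=3.
Step 37. [r8c4∈{5}] r8c4 is down to just 5, so r8c4=5.
Step 38. [r6c9∈{2}] only 2 remains possible at r6c9 ⇒ r6c9=2.
Step 39. [r3c2∈{6}] r3c2 has the single candidate 6, so r3c2=6.
Step 40. [r7c4∈{7}] r7c4 has the single candidate 7. So r7c4=7.
Step 41. [r2c1∈{2}] r2c1's peers cover all but 2 ⇒ r2c1=2.
Step 42. [r4c9∈{6}] r4c9 has the single candidate 6, so r4c9=6.
Step 43. [r6c7∈{8}] r6c7 has the single candidate 8 ⇒ r6c7=8.
Step 44. [r4c4∈{4}] r4c4 has the single candidate 4 ⇒ r4c4=4.
Step 45. [r3c8∈{9}] r3c8 has the single candidate 9. So r3c8=9.
Step 46. [r2c7∈{5}] only 5 remains possible at r2c7, so r2c7=5.
Step 47. [r2c4∈{6}] nothing but 6 survives at r2c4. So r2c4=6.
Step 48. [r1c8∈{8}] r1c8 has the single candidate 8, so r1c8=8.
Step 49. [r9c7∈{3}] r9c7 has the single candidate 3. So r9c7=3.

Answer: 5 7 4 2 9 3 6 8 1 / 2 8 9 6 4 1 5 7 3 / 1 6 3 8 5 7 2 9 4 / 8 9 5 4 7 2 1 3 6 / 6 1 2 3 8 5 9 4 7 / 3 4 7 9 1 6 8 5 2 / 9 3 6 7 2 8 4 1 5 / 4 2 1 5 3 9 7 6 8 / 7 5 8 1 6 4 3 2 9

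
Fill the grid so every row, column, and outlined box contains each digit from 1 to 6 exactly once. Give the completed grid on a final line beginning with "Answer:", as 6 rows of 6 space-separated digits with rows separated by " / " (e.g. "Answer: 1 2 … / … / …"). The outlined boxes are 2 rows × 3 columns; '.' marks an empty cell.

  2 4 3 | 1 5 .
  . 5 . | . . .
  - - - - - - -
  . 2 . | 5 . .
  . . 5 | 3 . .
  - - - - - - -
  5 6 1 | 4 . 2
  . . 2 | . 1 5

Step 1. [r1c6∈{6}] only 6 remains possible at r1c6, so r1c6=6.
Step 2. [r3c3∈{4,6}] 4 has one home in col 3: r3c3 ⇒ r3c3=4.
Step 3. [r4c2∈{1}] only 1 remains possible at r4c2. So r4c2=1.
Step 4. [r4c5∈{2,4,6}] in row 4, 2 fits only at r4c5, so r4c5=2.
Step 5. [r2c5∈{3,4}] across col 5, 4 lands solely at r2c5. So r2c5=4.
Step 6. [r3c1∈{3,6}] 3 has one home in row 3: r3c1. So r3c1=3.
Step 7. [r2c3∈{6}] r2c3 is down to just 6 ⇒ r2c3=6.
Step 8. [r3c6∈{1}] nothing but 1 survives at r3c6. So r3c6=1.
Step 9. [r4c6∈{4}] only 4 remains possible at r4c6, so r4c6=4.
Step 10. [r2c6∈{3}] r2c6's peers cover all but 3, so r2c6=3.
Step 11. [r6c4∈{6}] only 6 remains possible at r6c4. So r6c4=6.
Step 12. [r3c5∈{6}] nothing but 6 survives at r3c5, so r3c5=6.
Step 13. [r6c1∈{4}] nothing but 4 survives at r6c1. So r6c1=4.
Step 14. [r4c1∈{6}] nothing but 6 survives at r4c1, so r4c1=6.
Step 15. [r6c2∈{3}] nothing but 3 survives at r6c2 ⇒ r6c2=3.
Step 16. [r2c1∈{1}] r2c1 is down to just 1, so r2c1=1.
Step 17. [r2c4∈{2}] only 2 remains possible at r2c4, so r2c4=2.
Step 18. [r5c5∈{3}] r5c5 is down to just 3. So r5c5=3.

Answer: 2 4 3 1 5 6 / 1 5 6 2 4 3 / 3 2 4 5 6 1 / 6 1 5 3 2 4 / 5 6 1 4 3 2 / 4 3 2 6 1 5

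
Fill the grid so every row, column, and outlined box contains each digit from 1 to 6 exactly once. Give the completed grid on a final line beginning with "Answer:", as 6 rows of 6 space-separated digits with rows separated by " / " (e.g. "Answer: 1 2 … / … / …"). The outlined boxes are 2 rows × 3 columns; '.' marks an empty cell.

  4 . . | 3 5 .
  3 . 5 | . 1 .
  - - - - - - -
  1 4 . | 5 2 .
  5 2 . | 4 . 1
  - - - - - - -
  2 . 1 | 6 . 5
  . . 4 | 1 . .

Step 1. [r2c2∈{6}] r2c2 has the single candidate 6. So r2c2=6.
Step 2. [r6c5∈{3}] only 3 remains possible at r6c5 ⇒ r6c5=3.
Step 3. [r4c5∈{6}] only 6 remains possible at r4c5. So r4c5=6.
Step 4. [r6c6∈{2}] r6c6 has the single candidate 2. So r6c6=2.
Step 5. [r3c6∈{3}] nothing but 3 survives at r3c6, so r3c6=3.
Step 6. [r2c6∈{4}] r2c6 is down to just 4 ⇒ r2c6=4.
Step 7. [r6c2∈{5}] r6c2 has the single candidate 5 ⇒ r6c2=5.
Step 8. [r1c3∈{2}] r1c3 is down to just 2, so r1c3=2.
Step 9. [r1c2∈{1}] only 1 remains possible at r1c2. So r1c2=1.
Step 10. [r5c2∈{3}] r5c2 has the single candidate 3 ⇒ r5c2=3.
Step 11. [r6c1∈{6}] only 6 remains possible at r6c1. So r6c1=6.
Step 12. [r2c4∈{2}] r2c4's peers cover all but 2. So r2c4=2.
Step 13. [r3c3∈{6}] nothing but 6 survives at r3c3, so r3c3=6.
Step 14. [r5c5∈{4}] r5c5's peers cover all but 4. So r5c5=4.
Step 15. [r1c6∈{6}] r1c6 has the single candidate 6, so r1c6=6.
Step 16. [r4c3∈{3}] only 3 remains possible at r4c3. So r4c3=3.

Answer: 4 1 2 3 5 6 / 3 6 5 2 1 4 / 1 4 6 5 2 3 / 5 2 3 4 6 1 / 2 3 1 6 4 5 / 6 5 4 1 3 2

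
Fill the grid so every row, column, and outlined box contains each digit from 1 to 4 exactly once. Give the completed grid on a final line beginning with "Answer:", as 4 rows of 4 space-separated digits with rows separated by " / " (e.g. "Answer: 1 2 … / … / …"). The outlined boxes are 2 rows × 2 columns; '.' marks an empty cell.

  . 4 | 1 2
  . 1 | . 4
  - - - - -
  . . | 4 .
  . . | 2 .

Step 1. [r4c2∈{3}] r4c2 has the single candidate 3, so r4c2=3.
Step 2. [r4c4∈{1}] r4c4 is down to just 1. So r4c4=1.
Step 3. [r2c1∈{2,3}] row 2 places 2 nowhere but r2c1. So r2c1=2.
Step 4. [r3c2∈{2}] nothing but 2 survives at r3c2 ⇒ r3c2=2.
Step 5. [r4c1∈{4}] r4c1 is down to just 4, so r4c1=4.
Step 6. [r1c1∈{3}] nothing but 3 survives at r1c1 ⇒ r1c1=3.
Step 7. [r2c3∈{3}] only 3 remains possible at r2c3, so r2c3=3.
Step 8. [r3c1∈{1}] nothing but 1 survives at r3c1 ⇒ r3c1=1.
Step 9. [r3c4∈{3}] r3c4 has the single candidate 3 ⇒ r3c4=3.

Answer: 3 4 1 2 / 2 1 3 4 / 1 2 4 3 / 4 3 2 1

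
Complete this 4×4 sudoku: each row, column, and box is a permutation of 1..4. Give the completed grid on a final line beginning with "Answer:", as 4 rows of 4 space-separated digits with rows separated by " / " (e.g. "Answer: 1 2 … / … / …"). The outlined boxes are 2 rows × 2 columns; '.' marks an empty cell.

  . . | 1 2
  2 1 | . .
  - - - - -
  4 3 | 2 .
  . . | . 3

Step 1. [r2c3∈{3,4}] across row 2, 3 lands solely at r2c3. So r2c3=3.
Step 2. [r3c4∈{1}] r3c4 is down to just 1, so r3c4=1.
Step 3. [r4c3∈{4}] r4c3 is down to just 4. So r4c3=4.
Step 4. [r2c4∈{4}] r2c4's peers cover all but 4, so r2c4=4.
Step 5. [r1c1∈{3}] r1c1 has the single candidate 3 ⇒ r1c1=3.
Step 6. [r4c2∈{2}] nothing but 2 survives at r4c2 ⇒ r4c2=2.
Step 7. [r4c1∈{1}] r4c1 is down to just 1. So r4c1=1.
Step 8. [r1c2∈{4}] r1c2 is down to just 4, so r1c2=4.

Answer: 3 4 1 2 / 2 1 3 4 / 4 3 2 1 / 1 2 4 3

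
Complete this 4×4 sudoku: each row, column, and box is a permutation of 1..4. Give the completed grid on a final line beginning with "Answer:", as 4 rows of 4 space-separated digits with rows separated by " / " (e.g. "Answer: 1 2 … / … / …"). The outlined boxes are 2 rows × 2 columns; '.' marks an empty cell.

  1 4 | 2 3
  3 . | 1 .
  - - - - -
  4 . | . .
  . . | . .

Step 1. [r4c1∈{2}] nothing but 2 survives at r4c1. So r4c1=2.
Step 2. [r3c3∈{3}] only 3 remains possible at r3c3. So r3c3=3.
Step 3. [r3c2∈{1}] r3c2's peers cover all but 1, so r3c2=1.
Step 4. [r2c4∈{4}] nothing but 4 survives at r2c4 ⇒ r2c4=4.
Step 5. [r4c3∈{4}] r4c3 has the single candidate 4. So r4c3=4.
Step 6. [r4c4∈{1}] r4c4 is down to just 1, so r4c4=1.
Step 7. [r3c4∈{2}] r3c4's peers cover all but 2. So r3c4=2.
Step 8. [r4c2∈{3}] r4c2 is down to just 3. So r4c2=3.
Step 9. [r2c2∈{2}] r2c2 has the single candidate 2 ⇒ r2c2=2.

Answer: 1 4 2 3 / 3 2 1 4 / 4 1 3 2 / 2 3 4 1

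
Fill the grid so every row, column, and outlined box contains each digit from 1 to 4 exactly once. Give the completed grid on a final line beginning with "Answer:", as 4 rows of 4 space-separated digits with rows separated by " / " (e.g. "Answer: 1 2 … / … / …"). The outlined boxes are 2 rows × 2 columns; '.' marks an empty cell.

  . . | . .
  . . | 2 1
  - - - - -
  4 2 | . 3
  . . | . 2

Step 1. [r2c1∈{3}] only 3 remains possible at r2c1. So r2c1=3.
Step 2. [r4c1∈{1}] only 1 remains possible at r4c1, so r4c1=1.
Step 3. [r1c4∈{4}] r1c4 has the single candidate 4. So r1c4=4.
Step 4. [r4c2∈{3}] nothing but 3 survives at r4c2. So r4c2=3.
Step 5. [r2c2∈{4}] only 4 remains possible at r2c2. So r2c2=4.
Step 6. [r1c1∈{2}] nothing but 2 survives at r1c1. So r1c1=2.
Step 7. [r1c2∈{1}] nothing but 1 survives at r1c2, so r1c2=1.
Step 8. [r3c3∈{1}] only 1 remains possible at r3c3 ⇒ r3c3=1.
Step 9. [r4c3∈{4}] only 4 remains possible at r4c3. So r4c3=4.
Step 10. [r1c3∈{3}] nothing but 3 survives at r1c3 ⇒ r1c3=3.

Answer: 2 1 3 4 / 3 4 2 1 / 4 2 1 3 / 1 3 4 2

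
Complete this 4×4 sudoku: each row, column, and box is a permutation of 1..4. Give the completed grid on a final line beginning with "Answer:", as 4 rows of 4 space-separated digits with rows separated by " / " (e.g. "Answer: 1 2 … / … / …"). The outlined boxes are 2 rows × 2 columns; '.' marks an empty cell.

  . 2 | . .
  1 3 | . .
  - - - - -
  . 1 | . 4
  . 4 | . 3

Step 1. [r3c3∈{2}] only 2 remains possible at r3c3, so r3c3=2.
Step 2. [r1c3∈{1,3,4}] 3 has one home in row 1: r1c3, so r1c3=3.
Step 3. [r4c3∈{1}] r4c3's peers cover all but 1. So r4c3=1.
Step 4. [r1c1∈{4}] r1c1 has the single candidate 4. So r1c1=4.
Step 5. [r2c4∈{2}] only 2 remains possible at r2c4, so r2c4=2.
Step 6. [r2c3∈{4}] r2c3's peers cover all but 4, so r2c3=4.
Step 7. [r4c1∈{2}] r4c1 is down to just 2, so r4c1=2.
Step 8. [r3c1∈{3}] only 3 remains possible at r3c1, so r3c1=3.
Step 9. [r1c4∈{1}] r1c4 is down to just 1, so r1c4=1.

Answer: 4 2 3 1 / 1 3 4 2 / 3 1 2 4 / 2 4 1 3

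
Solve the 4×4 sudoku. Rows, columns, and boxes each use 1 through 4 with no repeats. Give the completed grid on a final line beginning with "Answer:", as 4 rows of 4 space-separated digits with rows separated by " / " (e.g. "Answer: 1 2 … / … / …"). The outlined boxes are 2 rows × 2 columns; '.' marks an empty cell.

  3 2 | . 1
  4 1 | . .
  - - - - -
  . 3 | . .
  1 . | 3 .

Step 1. [r4c4∈{2,4}] r4c4 is the only open cell in row 4 admitting 2, so r4c4=2.
Step 2. [r3c4∈{4}] only 4 remains possible at r3c4, so r3c4=4.
Step 3. [r2c3∈{2}] nothing but 2 survives at r2c3, so r2c3=2.
Step 4. [r3c1∈{2}] r3c1's peers cover all but 2, so r3c1=2.
Step 5. [r1c3∈{4}] only 4 remains possible at r1c3. So r1c3=4.
Step 6. [r2c4∈{3}] nothing but 3 survives at r2c4, so r2c4=3.
Step 7. [r4c2∈{4}] r4c2 is down to just 4. So r4c2=4.
Step 8. [r3c3∈{1}] r3c3 is down to just 1 ⇒ r3c3=1.

Answer: 3 2 4 1 / 4 1 2 3 / 2 3 1 4 / 1 4 3 2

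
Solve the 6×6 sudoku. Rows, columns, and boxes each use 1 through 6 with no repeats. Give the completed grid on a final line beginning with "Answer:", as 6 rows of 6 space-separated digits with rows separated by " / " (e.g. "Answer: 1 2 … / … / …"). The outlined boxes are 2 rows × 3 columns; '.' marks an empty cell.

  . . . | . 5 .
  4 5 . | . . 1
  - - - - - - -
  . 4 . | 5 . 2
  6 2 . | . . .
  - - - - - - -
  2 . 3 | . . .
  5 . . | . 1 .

Step 1. [r6c4∈{2,3,4,6}] r6c4 is the only open cell in row 6 admitting 2. So r6c4=2.
Step 2. [r1c2∈{1,3,6}] 3 has one home in col 2: r1c2, so r1c2=3.
Step 3. [r3c3∈{1}] r3c3 has the single candidate 1, so r3c3=1.
Step 4. [r3c5∈{3,6}] across row 3, 6 lands solely at r3c5. So r3c5=6.
Step 5. [r5c5∈{4}] only 4 remains possible at r5c5, so r5c5=4.
Step 6. [r5c4∈{6}] r5c4 has the single candidate 6 ⇒ r5c4=6.
Step 7. [r2c3∈{2,6}] row 2 places 6 nowhere but r2c3. So r2c3=6.
Step 8. [r4c5∈{3}] nothing but 3 survives at r4c5, so r4c5=3.
Step 9. [r4c6∈{4}] r4c6 is down to just 4. So r4c6=4.
Step 10. [r1c6∈{6}] r1c6 is down to just 6, so r1c6=6.
Step 11. [r5c6∈{5}] r5c6 has the single candidate 5. So r5c6=5.
Step 12. [r3c1∈{3}] r3c1 is down to just 3, so r3c1=3.
Step 13. [r1c3∈{2}] only 2 remains possible at r1c3. So r1c3=2.
Step 14. [r1c4∈{4}] r1c4 is down to just 4, so r1c4=4.
Step 15. [r4c4∈{1}] r4c4 has the single candidate 1, so r4c4=1.
Step 16. [r1c1∈{1}] nothing but 1 survives at r1c1 ⇒ r1c1=1.
Step 17. [r2c5∈{2}] nothing but 2 survives at r2c5, so r2c5=2.
Step 18. [r6c6∈{3}] r6c6 is down to just 3, so r6c6=3.
Step 19. [r6c2∈{6}] r6c2 is down to just 6 ⇒ r6c2=6.
Step 20. [r4c3∈{5}] r4c3's peers cover all but 5. So r4c3=5.
Step 21. [r5c2∈{1}] r5c2 has the single candidate 1. So r5c2=1.
Step 22. [r6c3∈{4}] r6c3 has the single candidate 4, so r6c3=4.
Step 23. [r2c4∈{3}] only 3 remains possible at r2c4 ⇒ r2c4=3.

Answer: 1 3 2 4 5 6 / 4 5 6 3 2 1 / 3 4 1 5 6 2 / 6 2 5 1 3 4 / 2 1 3 6 4 5 / 5 6 4 2 1 3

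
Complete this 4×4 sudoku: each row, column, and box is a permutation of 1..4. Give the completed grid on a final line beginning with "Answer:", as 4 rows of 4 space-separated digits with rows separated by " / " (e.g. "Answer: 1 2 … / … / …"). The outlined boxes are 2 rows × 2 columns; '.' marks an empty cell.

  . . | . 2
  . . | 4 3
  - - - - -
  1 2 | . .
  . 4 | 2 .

Step 1. [r1c2∈{1,3}] r1c2 is the only open cell in col 2 admitting 3 ⇒ r1c2=3.
Step 2. [r2c2∈{1}] r2c2 has the single candidate 1 ⇒ r2c2=1.
Step 3. [r3c3∈{3}] r3c3 has the single candidate 3. So r3c3=3.
Step 4. [r2c1∈{2}] r2c1 is down to just 2 ⇒ r2c1=2.
Step 5. [r4c4∈{1}] r4c4's peers cover all but 1. So r4c4=1.
Step 6. [r4c1∈{3}] only 3 remains possible at r4c1. So r4c1=3.
Step 7. [r1c3∈{1}] only 1 remains possible at r1c3. So r1c3=1.
Step 8. [r1c1∈{4}] nothing but 4 survives at r1c1. So r1c1=4.
Step 9. [r3c4∈{4}] r3c4's peers cover all but 4 ⇒ r3c4=4.

Answer: 4 3 1 2 / 2 1 4 3 / 1 2 3 4 / 3 4 2 1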